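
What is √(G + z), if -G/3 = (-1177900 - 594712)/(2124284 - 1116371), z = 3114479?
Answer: √351552124382751091/335971 ≈ 1764.8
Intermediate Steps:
G = 1772612/335971 (G = -3*(-1177900 - 594712)/(2124284 - 1116371) = -(-5317836)/1007913 = -3*(-1772612/1007913) = 1772612/335971 ≈ 5.2761)
√(G + z) = √(1772612/335971 + 3114479) = √(1046376396721/335971) = √351552124382751091/335971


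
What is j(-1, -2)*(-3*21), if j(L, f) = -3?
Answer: 189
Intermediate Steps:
j(-1, -2)*(-3*21) = -(-9)*21 = -3*(-63) = 189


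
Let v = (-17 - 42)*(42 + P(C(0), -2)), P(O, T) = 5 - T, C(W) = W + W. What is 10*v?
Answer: -28910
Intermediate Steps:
C(W) = 2*W
v = -2891 (v = (-17 - 42)*(42 + (5 - 1*(-2))) = -59*(42 + (5 + 2)) = -59*(42 + 7) = -59*49 = -2891)
10*v = 10*(-2891) = -28910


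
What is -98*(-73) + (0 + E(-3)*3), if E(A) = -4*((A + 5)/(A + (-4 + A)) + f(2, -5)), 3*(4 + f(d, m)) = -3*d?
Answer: 36142/5 ≈ 7228.4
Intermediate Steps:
f(d, m) = -4 - d (f(d, m) = -4 + (-3*d)/3 = -4 - d)
E(A) = 24 - 4*(5 + A)/(-4 + 2*A) (E(A) = -4*((A + 5)/(A + (-4 + A)) + (-4 - 1*2)) = -4*((5 + A)/(-4 + 2*A) + (-4 - 2)) = -4*((5 + A)/(-4 + 2*A) - 6) = -4*(-6 + (5 + A)/(-4 + 2*A)) = 24 - 4*(5 + A)/(-4 + 2*A))
-98*(-73) + (0 + E(-3)*3) = -98*(-73) + (0 + (2*(-29 + 11*(-3))/(-2 - 3))*3) = 7154 + (0 + (2*(-29 - 33)/(-5))*3) = 7154 + (0 + (2*(-⅕)*(-62))*3) = 7154 + (0 + (124/5)*3) = 7154 + (0 + 372/5) = 7154 + 372/5 = 36142/5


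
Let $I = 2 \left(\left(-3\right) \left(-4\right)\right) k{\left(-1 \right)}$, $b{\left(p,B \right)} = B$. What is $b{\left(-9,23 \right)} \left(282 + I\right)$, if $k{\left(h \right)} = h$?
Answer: $5934$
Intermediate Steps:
$I = -24$ ($I = 2 \left(\left(-3\right) \left(-4\right)\right) \left(-1\right) = 2 \cdot 12 \left(-1\right) = 24 \left(-1\right) = -24$)
$b{\left(-9,23 \right)} \left(282 + I\right) = 23 \left(282 - 24\right) = 23 \cdot 258 = 5934$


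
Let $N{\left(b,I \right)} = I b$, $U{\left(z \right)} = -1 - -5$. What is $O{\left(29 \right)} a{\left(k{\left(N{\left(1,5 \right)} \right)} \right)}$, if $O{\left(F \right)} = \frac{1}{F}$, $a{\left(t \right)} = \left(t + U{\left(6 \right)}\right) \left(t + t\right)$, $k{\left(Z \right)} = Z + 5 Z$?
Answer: $\frac{2040}{29} \approx 70.345$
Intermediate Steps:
$U{\left(z \right)} = 4$ ($U{\left(z \right)} = -1 + 5 = 4$)
$k{\left(Z \right)} = 6 Z$
$a{\left(t \right)} = 2 t \left(4 + t\right)$ ($a{\left(t \right)} = \left(t + 4\right) \left(t + t\right) = \left(4 + t\right) 2 t = 2 t \left(4 + t\right)$)
$O{\left(29 \right)} a{\left(k{\left(N{\left(1,5 \right)} \right)} \right)} = \frac{2 \cdot 6 \cdot 5 \cdot 1 \left(4 + 6 \cdot 5 \cdot 1\right)}{29} = \frac{2 \cdot 6 \cdot 5 \left(4 + 6 \cdot 5\right)}{29} = \frac{2 \cdot 30 \left(4 + 30\right)}{29} = \frac{2 \cdot 30 \cdot 34}{29} = \frac{1}{29} \cdot 2040 = \frac{2040}{29}$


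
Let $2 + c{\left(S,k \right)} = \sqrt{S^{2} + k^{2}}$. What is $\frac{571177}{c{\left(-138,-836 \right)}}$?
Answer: $\frac{571177}{358968} + \frac{571177 \sqrt{179485}}{358968} \approx 675.7$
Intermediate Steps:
$c{\left(S,k \right)} = -2 + \sqrt{S^{2} + k^{2}}$
$\frac{571177}{c{\left(-138,-836 \right)}} = \frac{571177}{-2 + \sqrt{\left(-138\right)^{2} + \left(-836\right)^{2}}} = \frac{571177}{-2 + \sqrt{19044 + 698896}} = \frac{571177}{-2 + \sqrt{717940}} = \frac{571177}{-2 + 2 \sqrt{179485}}$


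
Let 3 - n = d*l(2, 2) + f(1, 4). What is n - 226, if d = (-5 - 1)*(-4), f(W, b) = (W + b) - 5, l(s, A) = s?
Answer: -271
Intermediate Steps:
f(W, b) = -5 + W + b
d = 24 (d = -6*(-4) = 24)
n = -45 (n = 3 - (24*2 + (-5 + 1 + 4)) = 3 - (48 + 0) = 3 - 1*48 = 3 - 48 = -45)
n - 226 = -45 - 226 = -271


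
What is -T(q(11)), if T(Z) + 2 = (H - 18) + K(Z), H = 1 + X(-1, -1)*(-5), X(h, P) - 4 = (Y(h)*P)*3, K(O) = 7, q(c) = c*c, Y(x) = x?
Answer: 47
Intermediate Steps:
q(c) = c²
X(h, P) = 4 + 3*P*h (X(h, P) = 4 + (h*P)*3 = 4 + (P*h)*3 = 4 + 3*P*h)
H = -34 (H = 1 + (4 + 3*(-1)*(-1))*(-5) = 1 + (4 + 3)*(-5) = 1 + 7*(-5) = 1 - 35 = -34)
T(Z) = -47 (T(Z) = -2 + ((-34 - 18) + 7) = -2 + (-52 + 7) = -2 - 45 = -47)
-T(q(11)) = -1*(-47) = 47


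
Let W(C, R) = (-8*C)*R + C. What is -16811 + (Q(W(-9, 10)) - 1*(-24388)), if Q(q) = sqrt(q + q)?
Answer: 7577 + 3*sqrt(158) ≈ 7614.7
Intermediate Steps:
W(C, R) = C - 8*C*R (W(C, R) = -8*C*R + C = C - 8*C*R)
Q(q) = sqrt(2)*sqrt(q) (Q(q) = sqrt(2*q) = sqrt(2)*sqrt(q))
-16811 + (Q(W(-9, 10)) - 1*(-24388)) = -16811 + (sqrt(2)*sqrt(-9*(1 - 8*10)) - 1*(-24388)) = -16811 + (sqrt(2)*sqrt(-9*(1 - 80)) + 24388) = -16811 + (sqrt(2)*sqrt(-9*(-79)) + 24388) = -16811 + (sqrt(2)*sqrt(711) + 24388) = -16811 + (sqrt(2)*(3*sqrt(79)) + 24388) = -16811 + (3*sqrt(158) + 24388) = -16811 + (24388 + 3*sqrt(158)) = 7577 + 3*sqrt(158)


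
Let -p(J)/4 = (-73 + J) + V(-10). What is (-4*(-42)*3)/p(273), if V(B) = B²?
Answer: -21/50 ≈ -0.42000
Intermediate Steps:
p(J) = -108 - 4*J (p(J) = -4*((-73 + J) + (-10)²) = -4*((-73 + J) + 100) = -4*(27 + J) = -108 - 4*J)
(-4*(-42)*3)/p(273) = (-4*(-42)*3)/(-108 - 4*273) = (168*3)/(-108 - 1092) = 504/(-1200) = 504*(-1/1200) = -21/50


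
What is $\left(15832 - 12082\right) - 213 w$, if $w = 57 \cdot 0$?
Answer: $3750$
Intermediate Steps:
$w = 0$
$\left(15832 - 12082\right) - 213 w = \left(15832 - 12082\right) - 213 \cdot 0 = 3750 - 0 = 3750 + 0 = 3750$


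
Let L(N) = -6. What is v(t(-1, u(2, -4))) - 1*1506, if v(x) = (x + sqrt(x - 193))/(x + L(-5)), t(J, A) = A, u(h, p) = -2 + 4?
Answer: -3013/2 - I*sqrt(191)/4 ≈ -1506.5 - 3.4551*I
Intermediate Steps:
u(h, p) = 2
v(x) = (x + sqrt(-193 + x))/(-6 + x) (v(x) = (x + sqrt(x - 193))/(x - 6) = (x + sqrt(-193 + x))/(-6 + x))
v(t(-1, u(2, -4))) - 1*1506 = (2 + sqrt(-193 + 2))/(-6 + 2) - 1*1506 = (2 + sqrt(-191))/(-4) - 1506 = -(2 + I*sqrt(191))/4 - 1506 = (-1/2 - I*sqrt(191)/4) - 1506 = -3013/2 - I*sqrt(191)/4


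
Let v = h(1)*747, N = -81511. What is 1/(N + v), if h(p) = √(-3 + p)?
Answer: -81511/6645159139 - 747*I*√2/6645159139 ≈ -1.2266e-5 - 1.5898e-7*I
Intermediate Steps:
v = 747*I*√2 (v = √(-3 + 1)*747 = √(-2)*747 = (I*√2)*747 = 747*I*√2 ≈ 1056.4*I)
1/(N + v) = 1/(-81511 + 747*I*√2)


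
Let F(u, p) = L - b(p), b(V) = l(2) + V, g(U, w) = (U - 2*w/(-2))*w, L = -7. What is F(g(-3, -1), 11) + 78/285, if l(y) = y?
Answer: -1874/95 ≈ -19.726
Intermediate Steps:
g(U, w) = w*(U + w) (g(U, w) = (U - 2*w*(-1/2))*w = (U + w)*w = w*(U + w))
b(V) = 2 + V
F(u, p) = -9 - p (F(u, p) = -7 - (2 + p) = -7 + (-2 - p) = -9 - p)
F(g(-3, -1), 11) + 78/285 = (-9 - 1*11) + 78/285 = (-9 - 11) + 78*(1/285) = -20 + 26/95 = -1874/95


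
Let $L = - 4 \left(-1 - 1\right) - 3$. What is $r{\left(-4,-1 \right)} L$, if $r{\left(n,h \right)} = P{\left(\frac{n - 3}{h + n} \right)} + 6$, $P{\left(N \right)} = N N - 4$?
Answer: $\frac{99}{5} \approx 19.8$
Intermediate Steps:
$L = 5$ ($L = \left(-4\right) \left(-2\right) - 3 = 8 - 3 = 5$)
$P{\left(N \right)} = -4 + N^{2}$ ($P{\left(N \right)} = N^{2} - 4 = -4 + N^{2}$)
$r{\left(n,h \right)} = 2 + \frac{\left(-3 + n\right)^{2}}{\left(h + n\right)^{2}}$ ($r{\left(n,h \right)} = \left(-4 + \left(\frac{n - 3}{h + n}\right)^{2}\right) + 6 = \left(-4 + \left(\frac{-3 + n}{h + n}\right)^{2}\right) + 6 = \left(-4 + \frac{\left(-3 + n\right)^{2}}{\left(h + n\right)^{2}}\right) + 6 = 2 + \frac{\left(-3 + n\right)^{2}}{\left(h + n\right)^{2}}$)
$r{\left(-4,-1 \right)} L = \left(2 + \frac{\left(-3 - 4\right)^{2}}{\left(-1 - 4\right)^{2}}\right) 5 = \left(2 + \frac{\left(-7\right)^{2}}{25}\right) 5 = \left(2 + 49 \cdot \frac{1}{25}\right) 5 = \left(2 + \frac{49}{25}\right) 5 = \frac{99}{25} \cdot 5 = \frac{99}{5}$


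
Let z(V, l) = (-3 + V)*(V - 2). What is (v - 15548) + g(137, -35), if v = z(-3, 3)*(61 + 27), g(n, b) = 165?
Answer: -12743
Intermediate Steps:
z(V, l) = (-3 + V)*(-2 + V)
v = 2640 (v = (6 + (-3)² - 5*(-3))*(61 + 27) = (6 + 9 + 15)*88 = 30*88 = 2640)
(v - 15548) + g(137, -35) = (2640 - 15548) + 165 = -12908 + 165 = -12743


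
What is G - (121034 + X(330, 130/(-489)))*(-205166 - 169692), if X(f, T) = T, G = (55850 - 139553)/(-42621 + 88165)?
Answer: 1010446318862434225/22271016 ≈ 4.5370e+10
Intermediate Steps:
G = -83703/45544 ≈ -1.8378
G - (121034 + X(330, 130/(-489)))*(-205166 - 169692) = -83703/45544 - (121034 + 130/(-489))*(-205166 - 169692) = -83703/45544 - (121034 + 130*(-1/489))*(-374858) = -83703/45544 - (121034 - 130/489)*(-374858) = -83703/45544 - 59185496*(-374858)/489 = -83703/45544 - 1*(-22186156659568/489) = -83703/45544 + 22186156659568/489 = 1010446318862434225/22271016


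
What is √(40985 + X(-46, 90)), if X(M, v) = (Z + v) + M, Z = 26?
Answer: √41055 ≈ 202.62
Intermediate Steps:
X(M, v) = 26 + M + v (X(M, v) = (26 + v) + M = 26 + M + v)
√(40985 + X(-46, 90)) = √(40985 + (26 - 46 + 90)) = √(40985 + 70) = √41055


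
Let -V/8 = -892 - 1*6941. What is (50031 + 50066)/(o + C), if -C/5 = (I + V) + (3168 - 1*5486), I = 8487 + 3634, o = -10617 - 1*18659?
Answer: -100097/391611 ≈ -0.25560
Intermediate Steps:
o = -29276 (o = -10617 - 18659 = -29276)
V = 62664 (V = -8*(-892 - 1*6941) = -8*(-892 - 6941) = -8*(-7833) = 62664)
I = 12121
C = -362335 (C = -5*((12121 + 62664) + (3168 - 1*5486)) = -5*(74785 + (3168 - 5486)) = -5*(74785 - 2318) = -5*72467 = -362335)
(50031 + 50066)/(o + C) = (50031 + 50066)/(-29276 - 362335) = 100097/(-391611) = 100097*(-1/391611) = -100097/391611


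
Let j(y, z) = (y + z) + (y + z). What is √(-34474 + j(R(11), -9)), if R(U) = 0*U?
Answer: 2*I*√8623 ≈ 185.72*I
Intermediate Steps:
R(U) = 0
j(y, z) = 2*y + 2*z
√(-34474 + j(R(11), -9)) = √(-34474 + (2*0 + 2*(-9))) = √(-34474 + (0 - 18)) = √(-34474 - 18) = √(-34492) = 2*I*√8623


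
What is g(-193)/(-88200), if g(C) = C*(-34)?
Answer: -3281/44100 ≈ -0.074399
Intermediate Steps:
g(C) = -34*C
g(-193)/(-88200) = -34*(-193)/(-88200) = 6562*(-1/88200) = -3281/44100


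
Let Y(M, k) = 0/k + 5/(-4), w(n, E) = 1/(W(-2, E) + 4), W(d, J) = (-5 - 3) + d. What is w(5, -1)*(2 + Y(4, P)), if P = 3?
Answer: -⅛ ≈ -0.12500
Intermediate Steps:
W(d, J) = -8 + d
w(n, E) = -⅙ (w(n, E) = 1/((-8 - 2) + 4) = 1/(-10 + 4) = 1/(-6) = -⅙)
Y(M, k) = -5/4 (Y(M, k) = 0 + 5*(-¼) = 0 - 5/4 = -5/4)
w(5, -1)*(2 + Y(4, P)) = -(2 - 5/4)/6 = -⅙*¾ = -⅛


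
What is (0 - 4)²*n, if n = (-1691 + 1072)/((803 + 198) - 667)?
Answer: -4952/167 ≈ -29.653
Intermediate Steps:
n = -619/334 (n = -619/(1001 - 667) = -619/334 ≈ -1.8533)
(0 - 4)²*n = (0 - 4)²*(-619/334) = (-4)²*(-619/334) = 16*(-619/334) = -4952/167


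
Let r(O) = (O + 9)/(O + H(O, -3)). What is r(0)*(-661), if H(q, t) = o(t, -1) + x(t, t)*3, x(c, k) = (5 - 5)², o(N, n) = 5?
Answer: -5949/5 ≈ -1189.8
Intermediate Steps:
x(c, k) = 0 (x(c, k) = 0² = 0)
H(q, t) = 5 (H(q, t) = 5 + 0*3 = 5 + 0 = 5)
r(O) = (9 + O)/(5 + O) (r(O) = (O + 9)/(O + 5) = (9 + O)/(5 + O))
r(0)*(-661) = ((9 + 0)/(5 + 0))*(-661) = (9/5)*(-661) = -5949/5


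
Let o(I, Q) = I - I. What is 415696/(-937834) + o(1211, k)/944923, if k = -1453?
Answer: -207848/468917 ≈ -0.44325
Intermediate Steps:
o(I, Q) = 0
415696/(-937834) + o(1211, k)/944923 = 415696/(-937834) + 0/944923 = 415696*(-1/937834) + 0*(1/944923) = -207848/468917 + 0 = -207848/468917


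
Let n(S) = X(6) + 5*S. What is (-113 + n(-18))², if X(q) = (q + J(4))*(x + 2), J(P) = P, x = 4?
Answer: 20449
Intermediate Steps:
X(q) = 24 + 6*q (X(q) = (q + 4)*(4 + 2) = (4 + q)*6 = 24 + 6*q)
n(S) = 60 + 5*S (n(S) = (24 + 6*6) + 5*S = (24 + 36) + 5*S = 60 + 5*S)
(-113 + n(-18))² = (-113 + (60 + 5*(-18)))² = (-113 + (60 - 90))² = (-113 - 30)² = (-143)² = 20449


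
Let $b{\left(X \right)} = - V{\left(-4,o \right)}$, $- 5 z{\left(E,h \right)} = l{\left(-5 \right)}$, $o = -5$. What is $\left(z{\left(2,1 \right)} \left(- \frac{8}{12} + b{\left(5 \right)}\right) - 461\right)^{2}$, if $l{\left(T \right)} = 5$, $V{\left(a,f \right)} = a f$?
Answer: $\frac{1745041}{9} \approx 1.9389 \cdot 10^{5}$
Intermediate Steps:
$z{\left(E,h \right)} = -1$ ($z{\left(E,h \right)} = \left(- \frac{1}{5}\right) 5 = -1$)
$b{\left(X \right)} = -20$ ($b{\left(X \right)} = - \left(-4\right) \left(-5\right) = \left(-1\right) 20 = -20$)
$\left(z{\left(2,1 \right)} \left(- \frac{8}{12} + b{\left(5 \right)}\right) - 461\right)^{2} = \left(- (- \frac{8}{12} - 20) - 461\right)^{2} = \left(- (\left(-8\right) \frac{1}{12} - 20) - 461\right)^{2} = \left(- (- \frac{2}{3} - 20) - 461\right)^{2} = \left(\left(-1\right) \left(- \frac{62}{3}\right) - 461\right)^{2} = \left(\frac{62}{3} - 461\right)^{2} = \left(- \frac{1321}{3}\right)^{2} = \frac{1745041}{9}$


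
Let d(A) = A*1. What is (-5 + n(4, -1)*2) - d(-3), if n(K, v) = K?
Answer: 6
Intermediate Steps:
d(A) = A
(-5 + n(4, -1)*2) - d(-3) = (-5 + 4*2) - 1*(-3) = (-5 + 8) + 3 = 3 + 3 = 6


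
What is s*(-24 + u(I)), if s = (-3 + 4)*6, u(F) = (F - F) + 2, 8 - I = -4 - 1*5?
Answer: -132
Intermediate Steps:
I = 17 (I = 8 - (-4 - 1*5) = 8 - (-4 - 5) = 8 - 1*(-9) = 8 + 9 = 17)
u(F) = 2 (u(F) = 0 + 2 = 2)
s = 6 (s = 1*6 = 6)
s*(-24 + u(I)) = 6*(-24 + 2) = 6*(-22) = -132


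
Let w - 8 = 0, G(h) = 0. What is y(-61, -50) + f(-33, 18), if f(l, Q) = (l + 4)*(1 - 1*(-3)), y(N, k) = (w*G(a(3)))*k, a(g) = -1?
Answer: -116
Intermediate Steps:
w = 8 (w = 8 + 0 = 8)
y(N, k) = 0 (y(N, k) = (8*0)*k = 0*k = 0)
f(l, Q) = 16 + 4*l (f(l, Q) = (4 + l)*(1 + 3) = (4 + l)*4 = 16 + 4*l)
y(-61, -50) + f(-33, 18) = 0 + (16 + 4*(-33)) = 0 + (16 - 132) = 0 - 116 = -116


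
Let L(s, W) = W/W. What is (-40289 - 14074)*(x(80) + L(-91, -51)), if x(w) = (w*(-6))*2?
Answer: 52134117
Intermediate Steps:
L(s, W) = 1
x(w) = -12*w (x(w) = -6*w*2 = -12*w)
(-40289 - 14074)*(x(80) + L(-91, -51)) = (-40289 - 14074)*(-12*80 + 1) = -54363*(-960 + 1) = -54363*(-959) = 52134117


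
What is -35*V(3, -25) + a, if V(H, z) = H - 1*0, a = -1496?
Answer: -1601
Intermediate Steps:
V(H, z) = H (V(H, z) = H + 0 = H)
-35*V(3, -25) + a = -35*3 - 1496 = -105 - 1496 = -1601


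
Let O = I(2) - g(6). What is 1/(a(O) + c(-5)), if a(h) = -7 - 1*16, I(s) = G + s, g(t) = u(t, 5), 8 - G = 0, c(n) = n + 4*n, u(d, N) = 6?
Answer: -1/48 ≈ -0.020833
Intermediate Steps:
c(n) = 5*n
G = 8 (G = 8 - 1*0 = 8 + 0 = 8)
g(t) = 6
I(s) = 8 + s
O = 4 (O = (8 + 2) - 1*6 = 10 - 6 = 4)
a(h) = -23 (a(h) = -7 - 16 = -23)
1/(a(O) + c(-5)) = 1/(-23 + 5*(-5)) = 1/(-23 - 25) = 1/(-48) = -1/48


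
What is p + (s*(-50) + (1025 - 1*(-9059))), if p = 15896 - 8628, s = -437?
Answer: 39202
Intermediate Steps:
p = 7268
p + (s*(-50) + (1025 - 1*(-9059))) = 7268 + (-437*(-50) + (1025 - 1*(-9059))) = 7268 + (21850 + (1025 + 9059)) = 7268 + (21850 + 10084) = 7268 + 31934 = 39202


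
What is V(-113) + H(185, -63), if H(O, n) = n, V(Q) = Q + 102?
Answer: -74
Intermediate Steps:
V(Q) = 102 + Q
V(-113) + H(185, -63) = (102 - 113) - 63 = -11 - 63 = -74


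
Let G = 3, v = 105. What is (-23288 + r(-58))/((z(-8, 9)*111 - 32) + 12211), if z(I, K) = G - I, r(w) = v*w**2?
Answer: 82483/3350 ≈ 24.622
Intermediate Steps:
r(w) = 105*w**2
z(I, K) = 3 - I
(-23288 + r(-58))/((z(-8, 9)*111 - 32) + 12211) = (-23288 + 105*(-58)**2)/(((3 - 1*(-8))*111 - 32) + 12211) = (-23288 + 105*3364)/(((3 + 8)*111 - 32) + 12211) = (-23288 + 353220)/((11*111 - 32) + 12211) = 329932/((1221 - 32) + 12211) = 329932/(1189 + 12211) = 329932/13400 = 329932*(1/13400) = 82483/3350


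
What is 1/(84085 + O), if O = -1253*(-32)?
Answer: 1/124181 ≈ 8.0528e-6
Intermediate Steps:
O = 40096
1/(84085 + O) = 1/(84085 + 40096) = 1/124181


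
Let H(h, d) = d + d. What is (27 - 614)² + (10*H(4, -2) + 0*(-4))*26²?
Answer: 317529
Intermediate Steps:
H(h, d) = 2*d
(27 - 614)² + (10*H(4, -2) + 0*(-4))*26² = (27 - 614)² + (10*(2*(-2)) + 0*(-4))*26² = (-587)² + (10*(-4) + 0)*676 = 344569 + (-40 + 0)*676 = 344569 - 40*676 = 344569 - 27040 = 317529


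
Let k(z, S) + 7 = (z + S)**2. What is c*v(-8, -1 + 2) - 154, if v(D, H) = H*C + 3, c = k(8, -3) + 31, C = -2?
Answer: -105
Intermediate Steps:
k(z, S) = -7 + (S + z)**2 (k(z, S) = -7 + (z + S)**2 = -7 + (S + z)**2)
c = 49 (c = (-7 + (-3 + 8)**2) + 31 = (-7 + 5**2) + 31 = (-7 + 25) + 31 = 18 + 31 = 49)
v(D, H) = 3 - 2*H (v(D, H) = H*(-2) + 3 = -2*H + 3 = 3 - 2*H)
c*v(-8, -1 + 2) - 154 = 49*(3 - 2*(-1 + 2)) - 154 = 49*(3 - 2*1) - 154 = 49*(3 - 2) - 154 = 49*1 - 154 = 49 - 154 = -105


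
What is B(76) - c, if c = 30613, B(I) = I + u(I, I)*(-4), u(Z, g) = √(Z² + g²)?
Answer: -30537 - 304*√2 ≈ -30967.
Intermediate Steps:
B(I) = I - 4*√2*√(I²) (B(I) = I + √(I² + I²)*(-4) = I + √(2*I²)*(-4) = I + (√2*√(I²))*(-4) = I - 4*√2*√(I²))
B(76) - c = (76 - 4*√2*√(76²)) - 1*30613 = (76 - 4*√2*√5776) - 30613 = (76 - 4*√2*76) - 30613 = (76 - 304*√2) - 30613 = -30537 - 304*√2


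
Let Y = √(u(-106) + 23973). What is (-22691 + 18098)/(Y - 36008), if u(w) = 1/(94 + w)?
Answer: 1984616928/15558625093 + 45930*√34521/15558625093 ≈ 0.12811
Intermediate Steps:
Y = 5*√34521/6 (Y = √(1/(94 - 106) + 23973) = √(1/(-12) + 23973) = √(-1/12 + 23973) = √(287675/12) = 5*√34521/6 ≈ 154.83)
(-22691 + 18098)/(Y - 36008) = (-22691 + 18098)/(5*√34521/6 - 36008) = -4593/(-36008 + 5*√34521/6)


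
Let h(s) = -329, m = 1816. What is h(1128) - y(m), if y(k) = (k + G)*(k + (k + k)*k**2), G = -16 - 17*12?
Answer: -19116592433897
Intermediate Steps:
G = -220 (G = -16 - 204 = -220)
y(k) = (-220 + k)*(k + 2*k**3) (y(k) = (k - 220)*(k + (k + k)*k**2) = (-220 + k)*(k + (2*k)*k**2) = (-220 + k)*(k + 2*k**3))
h(1128) - y(m) = -329 - 1816*(-220 + 1816 - 440*1816**2 + 2*1816**3) = -329 - 1816*(-220 + 1816 - 440*3297856 + 2*5988906496) = -329 - 1816*(-220 + 1816 - 1451056640 + 11977812992) = -329 - 1816*10526757948 = -329 - 1*19116592433568 = -329 - 19116592433568 = -19116592433897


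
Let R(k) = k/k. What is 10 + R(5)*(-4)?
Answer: 6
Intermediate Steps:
R(k) = 1
10 + R(5)*(-4) = 10 + 1*(-4) = 10 - 4 = 6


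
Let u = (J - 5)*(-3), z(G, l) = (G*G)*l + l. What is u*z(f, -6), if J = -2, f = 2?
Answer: -630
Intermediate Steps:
z(G, l) = l + l*G² (z(G, l) = G²*l + l = l*G² + l = l + l*G²)
u = 21 (u = (-2 - 5)*(-3) = -7*(-3) = 21)
u*z(f, -6) = 21*(-6*(1 + 2²)) = 21*(-6*(1 + 4)) = 21*(-6*5) = 21*(-30) = -630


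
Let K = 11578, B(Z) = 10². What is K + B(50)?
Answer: 11678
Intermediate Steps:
B(Z) = 100
K + B(50) = 11578 + 100 = 11678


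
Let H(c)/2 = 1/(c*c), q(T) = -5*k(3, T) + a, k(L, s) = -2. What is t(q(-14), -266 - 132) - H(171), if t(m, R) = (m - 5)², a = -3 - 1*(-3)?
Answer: 731023/29241 ≈ 25.000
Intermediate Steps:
a = 0 (a = -3 + 3 = 0)
q(T) = 10 (q(T) = -5*(-2) + 0 = 10 + 0 = 10)
t(m, R) = (-5 + m)²
H(c) = 2/c² (H(c) = 2*(1/(c*c)) = 2/c²)
t(q(-14), -266 - 132) - H(171) = (-5 + 10)² - 2/171² = 5² - 2/29241 = 25 - 1*2/29241 = 25 - 2/29241 = 731023/29241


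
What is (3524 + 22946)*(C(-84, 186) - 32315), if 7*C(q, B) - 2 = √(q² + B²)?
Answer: -5987593410/7 + 158820*√1157/7 ≈ -8.5460e+8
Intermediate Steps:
C(q, B) = 2/7 + √(B² + q²)/7 (C(q, B) = 2/7 + √(q² + B²)/7 = 2/7 + √(B² + q²)/7)
(3524 + 22946)*(C(-84, 186) - 32315) = (3524 + 22946)*((2/7 + √(186² + (-84)²)/7) - 32315) = 26470*((2/7 + √(34596 + 7056)/7) - 32315) = 26470*((2/7 + √41652/7) - 32315) = 26470*((2/7 + (6*√1157)/7) - 32315) = 26470*((2/7 + 6*√1157/7) - 32315) = 26470*(-226203/7 + 6*√1157/7) = -5987593410/7 + 158820*√1157/7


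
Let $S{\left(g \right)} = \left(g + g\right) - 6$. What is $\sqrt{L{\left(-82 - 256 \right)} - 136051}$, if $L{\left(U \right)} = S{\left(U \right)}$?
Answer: $i \sqrt{136733} \approx 369.77 i$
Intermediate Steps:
$S{\left(g \right)} = -6 + 2 g$ ($S{\left(g \right)} = 2 g - 6 = -6 + 2 g$)
$L{\left(U \right)} = -6 + 2 U$
$\sqrt{L{\left(-82 - 256 \right)} - 136051} = \sqrt{\left(-6 + 2 \left(-82 - 256\right)\right) - 136051} = \sqrt{\left(-6 + 2 \left(-338\right)\right) - 136051} = \sqrt{\left(-6 - 676\right) - 136051} = \sqrt{-682 - 136051} = \sqrt{-136733} = i \sqrt{136733}$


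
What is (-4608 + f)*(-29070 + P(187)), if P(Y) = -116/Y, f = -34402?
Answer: 212066396060/187 ≈ 1.1340e+9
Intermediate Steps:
(-4608 + f)*(-29070 + P(187)) = (-4608 - 34402)*(-29070 - 116/187) = -39010*(-29070 - 116*1/187) = -39010*(-29070 - 116/187) = -39010*(-5436206/187) = 212066396060/187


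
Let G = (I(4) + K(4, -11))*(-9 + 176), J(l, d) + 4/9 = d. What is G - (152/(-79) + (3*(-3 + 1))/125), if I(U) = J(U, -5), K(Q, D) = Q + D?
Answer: -184526734/88875 ≈ -2076.3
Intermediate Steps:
J(l, d) = -4/9 + d
K(Q, D) = D + Q
I(U) = -49/9 (I(U) = -4/9 - 5 = -49/9)
G = -18704/9 (G = (-49/9 + (-11 + 4))*(-9 + 176) = (-49/9 - 7)*167 = -112/9*167 = -18704/9 ≈ -2078.2)
G - (152/(-79) + (3*(-3 + 1))/125) = -18704/9 - (152/(-79) + (3*(-3 + 1))/125) = -18704/9 - (152*(-1/79) + (3*(-2))*(1/125)) = -18704/9 - (-152/79 - 6*1/125) = -18704/9 - (-152/79 - 6/125) = -18704/9 - 1*(-19474/9875) = -18704/9 + 19474/9875 = -184526734/88875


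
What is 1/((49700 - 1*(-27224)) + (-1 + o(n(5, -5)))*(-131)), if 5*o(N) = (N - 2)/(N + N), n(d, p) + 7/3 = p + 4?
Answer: 25/1925851 ≈ 1.2981e-5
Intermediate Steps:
n(d, p) = 5/3 + p (n(d, p) = -7/3 + (p + 4) = -7/3 + (4 + p) = 5/3 + p)
o(N) = (-2 + N)/(10*N) (o(N) = ((N - 2)/(N + N))/5 = ((-2 + N)/((2*N)))/5 = ((-2 + N)*(1/(2*N)))/5 = ((-2 + N)/(2*N))/5 = (-2 + N)/(10*N))
1/((49700 - 1*(-27224)) + (-1 + o(n(5, -5)))*(-131)) = 1/((49700 - 1*(-27224)) + (-1 + (-2 + (5/3 - 5))/(10*(5/3 - 5)))*(-131)) = 1/((49700 + 27224) + (-1 + (-2 - 10/3)/(10*(-10/3)))*(-131)) = 1/(76924 + (-1 + (⅒)*(-3/10)*(-16/3))*(-131)) = 1/(76924 + (-1 + 4/25)*(-131)) = 1/(76924 - 21/25*(-131)) = 1/(76924 + 2751/25) = 1/(1925851/25) = 25/1925851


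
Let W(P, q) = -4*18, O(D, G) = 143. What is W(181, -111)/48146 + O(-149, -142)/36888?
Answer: 2114471/888004824 ≈ 0.0023811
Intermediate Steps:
W(P, q) = -72
W(181, -111)/48146 + O(-149, -142)/36888 = -72/48146 + 143/36888 = -72*1/48146 + 143*(1/36888) = -36/24073 + 143/36888 = 2114471/888004824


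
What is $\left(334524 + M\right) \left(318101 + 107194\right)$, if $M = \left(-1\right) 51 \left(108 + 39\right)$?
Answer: $139082947965$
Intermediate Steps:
$M = -7497$ ($M = \left(-51\right) 147 = -7497$)
$\left(334524 + M\right) \left(318101 + 107194\right) = \left(334524 - 7497\right) \left(318101 + 107194\right) = 327027 \cdot 425295 = 139082947965$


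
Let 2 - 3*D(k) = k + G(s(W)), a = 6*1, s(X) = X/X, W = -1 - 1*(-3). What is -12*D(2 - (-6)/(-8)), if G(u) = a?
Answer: 21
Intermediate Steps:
W = 2 (W = -1 + 3 = 2)
s(X) = 1
a = 6
G(u) = 6
D(k) = -4/3 - k/3 (D(k) = 2/3 - (k + 6)/3 = 2/3 - (6 + k)/3 = 2/3 + (-2 - k/3) = -4/3 - k/3)
-12*D(2 - (-6)/(-8)) = -12*(-4/3 - (2 - (-6)/(-8))/3) = -12*(-4/3 - (2 - (-6)*(-1)/8)/3) = -12*(-4/3 - (2 - 1*3/4)/3) = -12*(-4/3 - (2 - 3/4)/3) = -12*(-4/3 - 1/3*5/4) = -12*(-4/3 - 5/12) = -12*(-7/4) = 21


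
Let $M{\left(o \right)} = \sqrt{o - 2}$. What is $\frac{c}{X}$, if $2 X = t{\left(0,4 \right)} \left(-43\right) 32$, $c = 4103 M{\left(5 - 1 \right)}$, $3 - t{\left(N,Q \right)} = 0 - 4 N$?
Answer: $- \frac{4103 \sqrt{2}}{2064} \approx -2.8113$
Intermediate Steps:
$M{\left(o \right)} = \sqrt{-2 + o}$
$t{\left(N,Q \right)} = 3 + 4 N$ ($t{\left(N,Q \right)} = 3 - \left(0 - 4 N\right) = 3 - - 4 N = 3 + 4 N$)
$c = 4103 \sqrt{2}$ ($c = 4103 \sqrt{-2 + \left(5 - 1\right)} = 4103 \sqrt{-2 + 4} = 4103 \sqrt{2} \approx 5802.5$)
$X = -2064$ ($X = \frac{\left(3 + 4 \cdot 0\right) \left(-43\right) 32}{2} = \frac{\left(3 + 0\right) \left(-43\right) 32}{2} = \frac{3 \left(-43\right) 32}{2} = \frac{\left(-129\right) 32}{2} = \frac{1}{2} \left(-4128\right) = -2064$)
$\frac{c}{X} = \frac{4103 \sqrt{2}}{-2064} = 4103 \sqrt{2} \left(- \frac{1}{2064}\right) = - \frac{4103 \sqrt{2}}{2064}$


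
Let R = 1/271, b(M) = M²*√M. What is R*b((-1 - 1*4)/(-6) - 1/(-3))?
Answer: 49*√42/58536 ≈ 0.0054250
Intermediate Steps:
b(M) = M^(5/2)
R = 1/271 ≈ 0.0036900
R*b((-1 - 1*4)/(-6) - 1/(-3)) = ((-1 - 1*4)/(-6) - 1/(-3))^(5/2)/271 = ((-1 - 4)*(-⅙) - 1*(-⅓))^(5/2)/271 = (-5*(-⅙) + ⅓)^(5/2)/271 = (⅚ + ⅓)^(5/2)/271 = (7/6)^(5/2)/271 = (49*√42/216)/271 = 49*√42/58536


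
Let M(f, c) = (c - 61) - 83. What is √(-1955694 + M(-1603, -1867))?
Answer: I*√1957705 ≈ 1399.2*I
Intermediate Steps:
M(f, c) = -144 + c (M(f, c) = (-61 + c) - 83 = -144 + c)
√(-1955694 + M(-1603, -1867)) = √(-1955694 + (-144 - 1867)) = √(-1955694 - 2011) = √(-1957705) = I*√1957705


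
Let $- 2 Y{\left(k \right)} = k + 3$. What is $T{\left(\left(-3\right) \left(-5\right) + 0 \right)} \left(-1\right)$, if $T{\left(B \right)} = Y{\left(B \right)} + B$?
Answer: $-6$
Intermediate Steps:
$Y{\left(k \right)} = - \frac{3}{2} - \frac{k}{2}$ ($Y{\left(k \right)} = - \frac{k + 3}{2} = - \frac{3 + k}{2} = - \frac{3}{2} - \frac{k}{2}$)
$T{\left(B \right)} = - \frac{3}{2} + \frac{B}{2}$ ($T{\left(B \right)} = \left(- \frac{3}{2} - \frac{B}{2}\right) + B = - \frac{3}{2} + \frac{B}{2}$)
$T{\left(\left(-3\right) \left(-5\right) + 0 \right)} \left(-1\right) = \left(- \frac{3}{2} + \frac{\left(-3\right) \left(-5\right) + 0}{2}\right) \left(-1\right) = \left(- \frac{3}{2} + \frac{15 + 0}{2}\right) \left(-1\right) = \left(- \frac{3}{2} + \frac{1}{2} \cdot 15\right) \left(-1\right) = \left(- \frac{3}{2} + \frac{15}{2}\right) \left(-1\right) = 6 \left(-1\right) = -6$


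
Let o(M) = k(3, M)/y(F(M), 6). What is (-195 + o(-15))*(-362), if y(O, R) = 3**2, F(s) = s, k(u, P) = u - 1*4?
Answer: 635672/9 ≈ 70630.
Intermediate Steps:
k(u, P) = -4 + u (k(u, P) = u - 4 = -4 + u)
y(O, R) = 9
o(M) = -1/9 (o(M) = (-4 + 3)/9 = -1*1/9 = -1/9)
(-195 + o(-15))*(-362) = (-195 - 1/9)*(-362) = -1756/9*(-362) = 635672/9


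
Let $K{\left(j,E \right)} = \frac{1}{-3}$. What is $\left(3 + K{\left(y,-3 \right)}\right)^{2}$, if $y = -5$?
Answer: $\frac{64}{9} \approx 7.1111$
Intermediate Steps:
$K{\left(j,E \right)} = - \frac{1}{3}$
$\left(3 + K{\left(y,-3 \right)}\right)^{2} = \left(3 - \frac{1}{3}\right)^{2} = \left(\frac{8}{3}\right)^{2} = \frac{64}{9}$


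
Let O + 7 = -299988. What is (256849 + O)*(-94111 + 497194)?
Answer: -17391419118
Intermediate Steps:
O = -299995 (O = -7 - 299988 = -299995)
(256849 + O)*(-94111 + 497194) = (256849 - 299995)*(-94111 + 497194) = -43146*403083 = -17391419118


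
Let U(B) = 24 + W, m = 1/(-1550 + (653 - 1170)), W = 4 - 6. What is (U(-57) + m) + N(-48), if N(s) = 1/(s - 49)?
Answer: 4408814/200499 ≈ 21.989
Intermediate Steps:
N(s) = 1/(-49 + s)
W = -2
m = -1/2067 (m = 1/(-1550 - 517) = 1/(-2067) = -1/2067 ≈ -0.00048379)
U(B) = 22 (U(B) = 24 - 2 = 22)
(U(-57) + m) + N(-48) = (22 - 1/2067) + 1/(-49 - 48) = 45473/2067 + 1/(-97) = 45473/2067 - 1/97 = 4408814/200499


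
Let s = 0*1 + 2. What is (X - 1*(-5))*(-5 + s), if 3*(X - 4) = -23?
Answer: -4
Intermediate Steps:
X = -11/3 (X = 4 + (⅓)*(-23) = 4 - 23/3 = -11/3 ≈ -3.6667)
s = 2 (s = 0 + 2 = 2)
(X - 1*(-5))*(-5 + s) = (-11/3 - 1*(-5))*(-5 + 2) = (-11/3 + 5)*(-3) = (4/3)*(-3) = -4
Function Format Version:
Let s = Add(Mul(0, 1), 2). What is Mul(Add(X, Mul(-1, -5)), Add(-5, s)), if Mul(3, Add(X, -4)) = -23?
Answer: -4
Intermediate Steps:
X = Rational(-11, 3) (X = Add(4, Mul(Rational(1, 3), -23)) = Add(4, Rational(-23, 3)) = Rational(-11, 3) ≈ -3.6667)
s = 2 (s = Add(0, 2) = 2)
Mul(Add(X, Mul(-1, -5)), Add(-5, s)) = Mul(Add(Rational(-11, 3), Mul(-1, -5)), Add(-5, 2)) = Mul(Add(Rational(-11, 3), 5), -3) = Mul(Rational(4, 3), -3) = -4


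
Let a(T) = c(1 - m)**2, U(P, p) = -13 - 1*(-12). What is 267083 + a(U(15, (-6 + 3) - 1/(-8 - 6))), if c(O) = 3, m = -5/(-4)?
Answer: 267092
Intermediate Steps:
m = 5/4 (m = -5*(-1/4) = 5/4 ≈ 1.2500)
U(P, p) = -1 (U(P, p) = -13 + 12 = -1)
a(T) = 9 (a(T) = 3**2 = 9)
267083 + a(U(15, (-6 + 3) - 1/(-8 - 6))) = 267083 + 9 = 267092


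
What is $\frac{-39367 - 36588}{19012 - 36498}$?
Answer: $\frac{75955}{17486} \approx 4.3438$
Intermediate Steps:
$\frac{-39367 - 36588}{19012 - 36498} = - \frac{75955}{-17486} = \left(-75955\right) \left(- \frac{1}{17486}\right) = \frac{75955}{17486}$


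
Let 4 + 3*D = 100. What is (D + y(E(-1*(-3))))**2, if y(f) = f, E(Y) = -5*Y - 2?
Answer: 225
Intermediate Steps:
E(Y) = -2 - 5*Y
D = 32 (D = -4/3 + (1/3)*100 = -4/3 + 100/3 = 32)
(D + y(E(-1*(-3))))**2 = (32 + (-2 - (-5)*(-3)))**2 = (32 + (-2 - 5*3))**2 = (32 + (-2 - 15))**2 = (32 - 17)**2 = 15**2 = 225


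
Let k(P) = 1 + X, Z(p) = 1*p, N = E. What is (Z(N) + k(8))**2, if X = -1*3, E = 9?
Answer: 49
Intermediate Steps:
N = 9
X = -3
Z(p) = p
k(P) = -2 (k(P) = 1 - 3 = -2)
(Z(N) + k(8))**2 = (9 - 2)**2 = 7**2 = 49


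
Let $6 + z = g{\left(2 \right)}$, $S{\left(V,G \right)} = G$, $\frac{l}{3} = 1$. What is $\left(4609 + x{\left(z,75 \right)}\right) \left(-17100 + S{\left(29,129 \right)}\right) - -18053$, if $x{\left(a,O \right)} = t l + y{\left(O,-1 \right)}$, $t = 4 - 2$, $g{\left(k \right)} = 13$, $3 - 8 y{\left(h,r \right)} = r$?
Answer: $- \frac{156623195}{2} \approx -7.8312 \cdot 10^{7}$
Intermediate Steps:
$y{\left(h,r \right)} = \frac{3}{8} - \frac{r}{8}$
$l = 3$ ($l = 3 \cdot 1 = 3$)
$t = 2$ ($t = 4 - 2 = 2$)
$z = 7$ ($z = -6 + 13 = 7$)
$x{\left(a,O \right)} = \frac{13}{2}$ ($x{\left(a,O \right)} = 2 \cdot 3 + \left(\frac{3}{8} - - \frac{1}{8}\right) = 6 + \left(\frac{3}{8} + \frac{1}{8}\right) = 6 + \frac{1}{2} = \frac{13}{2}$)
$\left(4609 + x{\left(z,75 \right)}\right) \left(-17100 + S{\left(29,129 \right)}\right) - -18053 = \left(4609 + \frac{13}{2}\right) \left(-17100 + 129\right) - -18053 = \frac{9231}{2} \left(-16971\right) + 18053 = - \frac{156659301}{2} + 18053 = - \frac{156623195}{2}$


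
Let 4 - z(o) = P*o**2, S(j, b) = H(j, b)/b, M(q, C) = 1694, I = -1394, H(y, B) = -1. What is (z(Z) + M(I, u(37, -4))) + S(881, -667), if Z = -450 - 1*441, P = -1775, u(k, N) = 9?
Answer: 939896695492/667 ≈ 1.4091e+9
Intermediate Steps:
S(j, b) = -1/b
Z = -891 (Z = -450 - 441 = -891)
z(o) = 4 + 1775*o**2 (z(o) = 4 - (-1775)*o**2 = 4 + 1775*o**2)
(z(Z) + M(I, u(37, -4))) + S(881, -667) = ((4 + 1775*(-891)**2) + 1694) - 1/(-667) = ((4 + 1775*793881) + 1694) - 1*(-1/667) = ((4 + 1409138775) + 1694) + 1/667 = (1409138779 + 1694) + 1/667 = 1409140473 + 1/667 = 939896695492/667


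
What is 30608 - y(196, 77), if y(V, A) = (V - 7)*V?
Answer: -6436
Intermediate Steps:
y(V, A) = V*(-7 + V) (y(V, A) = (-7 + V)*V = V*(-7 + V))
30608 - y(196, 77) = 30608 - 196*(-7 + 196) = 30608 - 196*189 = 30608 - 1*37044 = 30608 - 37044 = -6436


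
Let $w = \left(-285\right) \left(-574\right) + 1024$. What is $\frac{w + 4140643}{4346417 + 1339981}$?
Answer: $\frac{4305257}{5686398} \approx 0.75712$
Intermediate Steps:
$w = 164614$ ($w = 163590 + 1024 = 164614$)
$\frac{w + 4140643}{4346417 + 1339981} = \frac{164614 + 4140643}{4346417 + 1339981} = \frac{4305257}{5686398}$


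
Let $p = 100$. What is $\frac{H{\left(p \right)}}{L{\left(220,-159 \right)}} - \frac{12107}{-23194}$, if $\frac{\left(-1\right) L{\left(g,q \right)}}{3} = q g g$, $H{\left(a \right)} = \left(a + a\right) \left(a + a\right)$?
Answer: $\frac{701099119}{1338688098} \approx 0.52372$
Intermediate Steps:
$H{\left(a \right)} = 4 a^{2}$ ($H{\left(a \right)} = 2 a 2 a = 4 a^{2}$)
$L{\left(g,q \right)} = - 3 q g^{2}$ ($L{\left(g,q \right)} = - 3 q g g = - 3 g q g = - 3 q g^{2}$)
$\frac{H{\left(p \right)}}{L{\left(220,-159 \right)}} - \frac{12107}{-23194} = \frac{4 \cdot 100^{2}}{\left(-3\right) \left(-159\right) 220^{2}} - \frac{12107}{-23194} = \frac{4 \cdot 10000}{\left(-3\right) \left(-159\right) 48400} - - \frac{12107}{23194} = \frac{40000}{23086800} + \frac{12107}{23194} = 40000 \cdot \frac{1}{23086800} + \frac{12107}{23194} = \frac{100}{57717} + \frac{12107}{23194} = \frac{701099119}{1338688098}$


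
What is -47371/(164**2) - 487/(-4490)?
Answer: -99798719/60381520 ≈ -1.6528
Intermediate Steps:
-47371/(164**2) - 487/(-4490) = -47371/26896 - 487*(-1/4490) = -47371*1/26896 + 487/4490 = -47371/26896 + 487/4490 = -99798719/60381520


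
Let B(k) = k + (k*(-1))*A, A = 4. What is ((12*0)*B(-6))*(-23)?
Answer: 0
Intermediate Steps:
B(k) = -3*k (B(k) = k + (k*(-1))*4 = k - k*4 = k - 4*k = -3*k)
((12*0)*B(-6))*(-23) = ((12*0)*(-3*(-6)))*(-23) = (0*18)*(-23) = 0*(-23) = 0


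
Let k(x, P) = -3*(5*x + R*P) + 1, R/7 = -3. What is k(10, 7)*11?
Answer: 3212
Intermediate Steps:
R = -21 (R = 7*(-3) = -21)
k(x, P) = 1 - 15*x + 63*P (k(x, P) = -3*(5*x - 21*P) + 1 = -3*(-21*P + 5*x) + 1 = (-15*x + 63*P) + 1 = 1 - 15*x + 63*P)
k(10, 7)*11 = (1 - 15*10 + 63*7)*11 = (1 - 150 + 441)*11 = 292*11 = 3212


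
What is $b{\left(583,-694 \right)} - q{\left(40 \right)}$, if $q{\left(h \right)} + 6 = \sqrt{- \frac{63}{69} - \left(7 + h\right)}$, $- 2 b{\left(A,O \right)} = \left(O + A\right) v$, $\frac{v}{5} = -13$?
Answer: $- \frac{7203}{2} - \frac{i \sqrt{25346}}{23} \approx -3601.5 - 6.9219 i$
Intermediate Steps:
$v = -65$ ($v = 5 \left(-13\right) = -65$)
$b{\left(A,O \right)} = \frac{65 A}{2} + \frac{65 O}{2}$ ($b{\left(A,O \right)} = - \frac{\left(O + A\right) \left(-65\right)}{2} = - \frac{\left(A + O\right) \left(-65\right)}{2} = - \frac{- 65 A - 65 O}{2} = \frac{65 A}{2} + \frac{65 O}{2}$)
$q{\left(h \right)} = -6 + \sqrt{- \frac{182}{23} - h}$ ($q{\left(h \right)} = -6 + \sqrt{- \frac{63}{69} - \left(7 + h\right)} = -6 + \sqrt{\left(-63\right) \frac{1}{69} - \left(7 + h\right)} = -6 + \sqrt{- \frac{21}{23} - \left(7 + h\right)} = -6 + \sqrt{- \frac{182}{23} - h}$)
$b{\left(583,-694 \right)} - q{\left(40 \right)} = \left(\frac{65}{2} \cdot 583 + \frac{65}{2} \left(-694\right)\right) - \left(-6 + \frac{\sqrt{-4186 - 21160}}{23}\right) = \left(\frac{37895}{2} - 22555\right) - \left(-6 + \frac{\sqrt{-4186 - 21160}}{23}\right) = - \frac{7215}{2} - \left(-6 + \frac{\sqrt{-25346}}{23}\right) = - \frac{7215}{2} - \left(-6 + \frac{i \sqrt{25346}}{23}\right) = - \frac{7215}{2} + \left(6 - \frac{i \sqrt{25346}}{23}\right) = - \frac{7203}{2} - \frac{i \sqrt{25346}}{23}$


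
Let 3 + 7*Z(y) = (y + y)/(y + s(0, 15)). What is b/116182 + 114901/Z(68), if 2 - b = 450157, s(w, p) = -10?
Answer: -2709942433291/2207458 ≈ -1.2276e+6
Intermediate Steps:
b = -450155 (b = 2 - 1*450157 = 2 - 450157 = -450155)
Z(y) = -3/7 + 2*y/(7*(-10 + y)) (Z(y) = -3/7 + ((y + y)/(y - 10))/7 = -3/7 + ((2*y)/(-10 + y))/7 = -3/7 + (2*y/(-10 + y))/7 = -3/7 + 2*y/(7*(-10 + y)))
b/116182 + 114901/Z(68) = -450155/116182 + 114901/(((30 - 1*68)/(7*(-10 + 68)))) = -450155*1/116182 + 114901/(((1/7)*(30 - 68)/58)) = -450155/116182 + 114901/(((1/7)*(1/58)*(-38))) = -450155/116182 + 114901/(-19/203) = -450155/116182 + 114901*(-203/19) = -450155/116182 - 23324903/19 = -2709942433291/2207458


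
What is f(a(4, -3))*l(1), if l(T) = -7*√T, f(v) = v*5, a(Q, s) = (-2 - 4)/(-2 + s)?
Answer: -42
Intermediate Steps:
a(Q, s) = -6/(-2 + s)
f(v) = 5*v
f(a(4, -3))*l(1) = (5*(-6/(-2 - 3)))*(-7*√1) = (5*(-6/(-5)))*(-7*1) = (5*(-6*(-⅕)))*(-7) = (5*(6/5))*(-7) = 6*(-7) = -42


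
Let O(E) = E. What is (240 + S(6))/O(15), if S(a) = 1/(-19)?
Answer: 4559/285 ≈ 15.996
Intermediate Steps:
S(a) = -1/19
(240 + S(6))/O(15) = (240 - 1/19)/15 = (1/15)*(4559/19) = 4559/285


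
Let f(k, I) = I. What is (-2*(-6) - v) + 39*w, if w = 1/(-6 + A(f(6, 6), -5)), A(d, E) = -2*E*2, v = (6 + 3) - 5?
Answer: 151/14 ≈ 10.786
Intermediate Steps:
v = 4 (v = 9 - 5 = 4)
A(d, E) = -4*E
w = 1/14 (w = 1/(-6 - 4*(-5)) = 1/(-6 + 20) = 1/14 ≈ 0.071429)
(-2*(-6) - v) + 39*w = (-2*(-6) - 1*4) + 39*(1/14) = (12 - 4) + 39/14 = 8 + 39/14 = 151/14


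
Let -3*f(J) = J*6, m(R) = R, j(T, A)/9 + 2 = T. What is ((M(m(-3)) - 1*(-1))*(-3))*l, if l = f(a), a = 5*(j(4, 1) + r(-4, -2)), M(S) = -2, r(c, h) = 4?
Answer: -660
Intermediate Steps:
j(T, A) = -18 + 9*T
a = 110 (a = 5*((-18 + 9*4) + 4) = 5*((-18 + 36) + 4) = 5*(18 + 4) = 5*22 = 110)
f(J) = -2*J (f(J) = -J*6/3 = -2*J)
l = -220 (l = -2*110 = -220)
((M(m(-3)) - 1*(-1))*(-3))*l = ((-2 - 1*(-1))*(-3))*(-220) = ((-2 + 1)*(-3))*(-220) = -1*(-3)*(-220) = 3*(-220) = -660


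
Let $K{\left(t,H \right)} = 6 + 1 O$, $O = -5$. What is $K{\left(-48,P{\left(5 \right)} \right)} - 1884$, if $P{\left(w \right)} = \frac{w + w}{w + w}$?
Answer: $-1883$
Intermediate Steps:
$P{\left(w \right)} = 1$ ($P{\left(w \right)} = \frac{2 w}{2 w} = 2 w \frac{1}{2 w} = 1$)
$K{\left(t,H \right)} = 1$ ($K{\left(t,H \right)} = 6 + 1 \left(-5\right) = 6 - 5 = 1$)
$K{\left(-48,P{\left(5 \right)} \right)} - 1884 = 1 - 1884 = -1883$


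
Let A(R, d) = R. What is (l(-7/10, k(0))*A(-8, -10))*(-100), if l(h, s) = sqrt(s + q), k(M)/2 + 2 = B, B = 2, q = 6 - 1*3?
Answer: 800*sqrt(3) ≈ 1385.6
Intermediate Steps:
q = 3 (q = 6 - 3 = 3)
k(M) = 0 (k(M) = -4 + 2*2 = -4 + 4 = 0)
l(h, s) = sqrt(3 + s) (l(h, s) = sqrt(s + 3) = sqrt(3 + s))
(l(-7/10, k(0))*A(-8, -10))*(-100) = (sqrt(3 + 0)*(-8))*(-100) = (sqrt(3)*(-8))*(-100) = -8*sqrt(3)*(-100) = 800*sqrt(3)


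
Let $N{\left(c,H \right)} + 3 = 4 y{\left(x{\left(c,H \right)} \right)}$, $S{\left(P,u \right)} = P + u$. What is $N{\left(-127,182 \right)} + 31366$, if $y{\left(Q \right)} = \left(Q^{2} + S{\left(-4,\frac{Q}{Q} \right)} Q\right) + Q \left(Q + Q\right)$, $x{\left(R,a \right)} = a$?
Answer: $426667$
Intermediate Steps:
$y{\left(Q \right)} = - 3 Q + 3 Q^{2}$ ($y{\left(Q \right)} = \left(Q^{2} + \left(-4 + \frac{Q}{Q}\right) Q\right) + Q \left(Q + Q\right) = \left(Q^{2} + \left(-4 + 1\right) Q\right) + Q 2 Q = \left(Q^{2} - 3 Q\right) + 2 Q^{2} = - 3 Q + 3 Q^{2}$)
$N{\left(c,H \right)} = -3 + 12 H \left(-1 + H\right)$ ($N{\left(c,H \right)} = -3 + 4 \cdot 3 H \left(-1 + H\right) = -3 + 12 H \left(-1 + H\right)$)
$N{\left(-127,182 \right)} + 31366 = \left(-3 + 12 \cdot 182 \left(-1 + 182\right)\right) + 31366 = \left(-3 + 12 \cdot 182 \cdot 181\right) + 31366 = \left(-3 + 395304\right) + 31366 = 395301 + 31366 = 426667$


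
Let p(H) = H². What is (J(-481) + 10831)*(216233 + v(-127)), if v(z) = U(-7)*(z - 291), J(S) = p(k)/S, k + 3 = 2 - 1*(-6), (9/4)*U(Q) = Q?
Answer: 1133280940054/481 ≈ 2.3561e+9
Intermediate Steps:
U(Q) = 4*Q/9
k = 5 (k = -3 + (2 - 1*(-6)) = -3 + (2 + 6) = -3 + 8 = 5)
J(S) = 25/S (J(S) = 5²/S = 25/S)
v(z) = 2716/3 - 28*z/9 (v(z) = ((4/9)*(-7))*(z - 291) = -28*(-291 + z)/9 = 2716/3 - 28*z/9)
(J(-481) + 10831)*(216233 + v(-127)) = (25/(-481) + 10831)*(216233 + (2716/3 - 28/9*(-127))) = (25*(-1/481) + 10831)*(216233 + (2716/3 + 3556/9)) = (-25/481 + 10831)*(216233 + 11704/9) = (5209686/481)*(1957801/9) = 1133280940054/481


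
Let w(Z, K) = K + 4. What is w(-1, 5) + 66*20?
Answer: 1329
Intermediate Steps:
w(Z, K) = 4 + K
w(-1, 5) + 66*20 = (4 + 5) + 66*20 = 9 + 1320 = 1329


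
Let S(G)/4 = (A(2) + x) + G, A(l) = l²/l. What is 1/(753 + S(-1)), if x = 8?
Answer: 1/789 ≈ 0.0012674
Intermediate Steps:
A(l) = l
S(G) = 40 + 4*G (S(G) = 4*((2 + 8) + G) = 4*(10 + G) = 40 + 4*G)
1/(753 + S(-1)) = 1/(753 + (40 + 4*(-1))) = 1/(753 + (40 - 4)) = 1/(753 + 36) = 1/789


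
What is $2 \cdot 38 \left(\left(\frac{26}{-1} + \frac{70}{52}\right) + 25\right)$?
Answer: $\frac{342}{13} \approx 26.308$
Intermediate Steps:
$2 \cdot 38 \left(\left(\frac{26}{-1} + \frac{70}{52}\right) + 25\right) = 76 \left(\left(26 \left(-1\right) + 70 \cdot \frac{1}{52}\right) + 25\right) = 76 \left(\left(-26 + \frac{35}{26}\right) + 25\right) = 76 \left(- \frac{641}{26} + 25\right) = 76 \cdot \frac{9}{26} = \frac{342}{13}$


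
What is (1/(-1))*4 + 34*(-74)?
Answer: -2520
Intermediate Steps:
(1/(-1))*4 + 34*(-74) = (1*(-1))*4 - 2516 = -1*4 - 2516 = -4 - 2516 = -2520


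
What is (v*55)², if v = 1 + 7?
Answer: 193600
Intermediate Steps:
v = 8
(v*55)² = (8*55)² = 440² = 193600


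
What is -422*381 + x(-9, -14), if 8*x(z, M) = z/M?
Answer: -18007575/112 ≈ -1.6078e+5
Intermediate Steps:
x(z, M) = z/(8*M) (x(z, M) = (z/M)/8 = z/(8*M))
-422*381 + x(-9, -14) = -422*381 + (⅛)*(-9)/(-14) = -160782 + (⅛)*(-9)*(-1/14) = -160782 + 9/112 = -18007575/112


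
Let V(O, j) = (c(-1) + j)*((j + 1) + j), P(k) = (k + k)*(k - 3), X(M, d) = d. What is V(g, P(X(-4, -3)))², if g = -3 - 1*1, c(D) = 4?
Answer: 8526400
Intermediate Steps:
g = -4 (g = -3 - 1 = -4)
P(k) = 2*k*(-3 + k) (P(k) = (2*k)*(-3 + k) = 2*k*(-3 + k))
V(O, j) = (1 + 2*j)*(4 + j) (V(O, j) = (4 + j)*((j + 1) + j) = (4 + j)*((1 + j) + j) = (4 + j)*(1 + 2*j) = (1 + 2*j)*(4 + j))
V(g, P(X(-4, -3)))² = (4 + 2*(2*(-3)*(-3 - 3))² + 9*(2*(-3)*(-3 - 3)))² = (4 + 2*(2*(-3)*(-6))² + 9*(2*(-3)*(-6)))² = (4 + 2*36² + 9*36)² = (4 + 2*1296 + 324)² = (4 + 2592 + 324)² = 2920² = 8526400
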